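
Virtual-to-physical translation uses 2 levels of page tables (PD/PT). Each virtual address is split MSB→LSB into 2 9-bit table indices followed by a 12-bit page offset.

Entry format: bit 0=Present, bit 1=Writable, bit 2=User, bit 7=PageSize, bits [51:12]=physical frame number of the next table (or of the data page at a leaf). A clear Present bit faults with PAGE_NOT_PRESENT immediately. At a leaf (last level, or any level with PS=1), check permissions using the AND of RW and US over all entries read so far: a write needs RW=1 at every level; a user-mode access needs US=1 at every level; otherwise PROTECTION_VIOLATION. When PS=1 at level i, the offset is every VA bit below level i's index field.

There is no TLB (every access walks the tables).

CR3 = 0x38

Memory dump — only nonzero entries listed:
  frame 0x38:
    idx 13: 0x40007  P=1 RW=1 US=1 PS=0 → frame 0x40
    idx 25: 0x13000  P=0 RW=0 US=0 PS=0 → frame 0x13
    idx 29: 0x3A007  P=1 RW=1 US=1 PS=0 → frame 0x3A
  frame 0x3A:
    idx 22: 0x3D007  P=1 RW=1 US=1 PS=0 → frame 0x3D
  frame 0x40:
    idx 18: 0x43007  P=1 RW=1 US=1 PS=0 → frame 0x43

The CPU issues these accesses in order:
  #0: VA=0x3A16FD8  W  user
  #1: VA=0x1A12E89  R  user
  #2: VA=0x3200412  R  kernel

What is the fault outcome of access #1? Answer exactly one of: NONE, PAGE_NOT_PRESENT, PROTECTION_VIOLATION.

Trace:
#0 VA=0x3A16FD8 (w,user):
  L0: frame=0x38 idx=29 entry=0x3A007 [P=1 RW=1 US=1 PS=0]
  L1: frame=0x3A idx=22 entry=0x3D007 [P=1 RW=1 US=1 PS=0]
  ✓ 0x3DFD8  — 2 lookups
#1 VA=0x1A12E89 (r,user):
  L0: frame=0x38 idx=13 entry=0x40007 [P=1 RW=1 US=1 PS=0]
  L1: frame=0x40 idx=18 entry=0x43007 [P=1 RW=1 US=1 PS=0]
  ✓ 0x43E89  — 2 lookups
#2 VA=0x3200412 (r,kernel):
  L0: frame=0x38 idx=25 entry=0x13000 [P=0 RW=0 US=0 PS=0]
  ✗ PAGE_NOT_PRESENT  [1 reads]

Access #1 fault: NONE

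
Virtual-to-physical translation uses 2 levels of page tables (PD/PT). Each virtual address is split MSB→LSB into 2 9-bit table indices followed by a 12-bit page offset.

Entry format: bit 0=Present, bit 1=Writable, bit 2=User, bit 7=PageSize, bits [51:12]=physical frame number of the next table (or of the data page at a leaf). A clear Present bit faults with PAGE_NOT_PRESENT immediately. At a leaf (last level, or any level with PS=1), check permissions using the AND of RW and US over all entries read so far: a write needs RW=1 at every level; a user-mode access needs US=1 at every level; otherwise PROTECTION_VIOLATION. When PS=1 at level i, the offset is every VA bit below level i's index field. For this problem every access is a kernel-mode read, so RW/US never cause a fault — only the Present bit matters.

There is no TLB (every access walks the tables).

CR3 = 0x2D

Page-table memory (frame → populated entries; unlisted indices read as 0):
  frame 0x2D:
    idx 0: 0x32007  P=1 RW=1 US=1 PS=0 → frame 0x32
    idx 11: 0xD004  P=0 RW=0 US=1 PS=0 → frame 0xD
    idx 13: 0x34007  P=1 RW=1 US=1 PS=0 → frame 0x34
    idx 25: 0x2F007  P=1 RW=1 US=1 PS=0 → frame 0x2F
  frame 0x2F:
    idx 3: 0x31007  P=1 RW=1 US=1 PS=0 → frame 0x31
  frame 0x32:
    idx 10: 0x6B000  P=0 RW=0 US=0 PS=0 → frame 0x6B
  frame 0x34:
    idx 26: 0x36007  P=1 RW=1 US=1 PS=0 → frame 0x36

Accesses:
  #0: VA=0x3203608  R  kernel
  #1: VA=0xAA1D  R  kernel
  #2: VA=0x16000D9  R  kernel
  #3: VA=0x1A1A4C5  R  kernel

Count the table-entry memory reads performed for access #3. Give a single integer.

Walk each access:
#0 VA=0x3203608 (r,kernel):
  L0 @0x2D[25] → 0x2F007  P=1,RW=1,US=1,PS=0
  L1 @0x2F[3] → 0x31007  P=1,RW=1,US=1,PS=0
  ⇒ phys 0x31608  [2 reads]
#1 VA=0xAA1D (r,kernel):
  L0 @0x2D[0] → 0x32007  P=1,RW=1,US=1,PS=0
  L1 @0x32[10] → 0x6B000  P=0,RW=0,US=0,PS=0
  ⇒ fault: PAGE_NOT_PRESENT  — 2 lookups
#2 VA=0x16000D9 (r,kernel):
  L0 @0x2D[11] → 0xD004  P=0,RW=0,US=1,PS=0
  ⇒ fault: PAGE_NOT_PRESENT  — 1 lookups
#3 VA=0x1A1A4C5 (r,kernel):
  L0 @0x2D[13] → 0x34007  P=1,RW=1,US=1,PS=0
  L1 @0x34[26] → 0x36007  P=1,RW=1,US=1,PS=0
  ⇒ phys 0x364C5  [2 reads]

Entries read for #3: 2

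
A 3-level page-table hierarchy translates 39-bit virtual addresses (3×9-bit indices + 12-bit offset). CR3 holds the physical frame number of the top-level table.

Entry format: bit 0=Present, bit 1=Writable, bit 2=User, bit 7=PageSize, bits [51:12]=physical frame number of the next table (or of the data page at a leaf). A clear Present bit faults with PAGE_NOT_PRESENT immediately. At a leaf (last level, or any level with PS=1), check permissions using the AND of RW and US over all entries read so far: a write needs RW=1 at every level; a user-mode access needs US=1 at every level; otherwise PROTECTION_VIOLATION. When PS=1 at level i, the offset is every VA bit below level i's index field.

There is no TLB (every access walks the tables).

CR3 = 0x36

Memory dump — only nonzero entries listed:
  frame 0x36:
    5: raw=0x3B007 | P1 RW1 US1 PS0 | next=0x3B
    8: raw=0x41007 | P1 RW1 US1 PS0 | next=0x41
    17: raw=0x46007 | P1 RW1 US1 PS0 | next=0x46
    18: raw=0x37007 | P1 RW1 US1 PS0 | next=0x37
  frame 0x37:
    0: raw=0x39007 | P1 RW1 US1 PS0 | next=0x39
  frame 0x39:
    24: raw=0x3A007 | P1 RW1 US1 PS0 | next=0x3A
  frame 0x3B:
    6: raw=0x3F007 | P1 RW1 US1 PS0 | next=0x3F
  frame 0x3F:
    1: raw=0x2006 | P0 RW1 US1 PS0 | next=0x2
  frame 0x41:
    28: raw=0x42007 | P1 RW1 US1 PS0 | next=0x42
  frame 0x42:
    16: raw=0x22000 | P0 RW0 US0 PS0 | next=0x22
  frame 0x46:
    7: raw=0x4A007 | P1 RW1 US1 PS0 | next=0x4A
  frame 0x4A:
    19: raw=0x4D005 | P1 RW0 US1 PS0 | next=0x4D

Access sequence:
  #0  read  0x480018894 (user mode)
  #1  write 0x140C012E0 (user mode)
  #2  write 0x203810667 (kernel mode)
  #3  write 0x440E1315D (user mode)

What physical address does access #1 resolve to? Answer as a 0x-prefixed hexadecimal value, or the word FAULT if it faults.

Per-access translation:
#0 VA=0x480018894 (r,user):
  L0: frame=0x36 idx=18 entry=0x37007 [P=1 RW=1 US=1 PS=0]
  L1: frame=0x37 idx=0 entry=0x39007 [P=1 RW=1 US=1 PS=0]
  L2: frame=0x39 idx=24 entry=0x3A007 [P=1 RW=1 US=1 PS=0]
  ⇒ phys 0x3A894  [3 reads]
#1 VA=0x140C012E0 (w,user):
  L0: frame=0x36 idx=5 entry=0x3B007 [P=1 RW=1 US=1 PS=0]
  L1: frame=0x3B idx=6 entry=0x3F007 [P=1 RW=1 US=1 PS=0]
  L2: frame=0x3F idx=1 entry=0x2006 [P=0 RW=1 US=1 PS=0]
  ✗ PAGE_NOT_PRESENT  [3 reads]
#2 VA=0x203810667 (w,kernel):
  L0: frame=0x36 idx=8 entry=0x41007 [P=1 RW=1 US=1 PS=0]
  L1: frame=0x41 idx=28 entry=0x42007 [P=1 RW=1 US=1 PS=0]
  L2: frame=0x42 idx=16 entry=0x22000 [P=0 RW=0 US=0 PS=0]
  ✗ PAGE_NOT_PRESENT  [3 reads]
#3 VA=0x440E1315D (w,user):
  L0: frame=0x36 idx=17 entry=0x46007 [P=1 RW=1 US=1 PS=0]
  L1: frame=0x46 idx=7 entry=0x4A007 [P=1 RW=1 US=1 PS=0]
  L2: frame=0x4A idx=19 entry=0x4D005 [P=1 RW=0 US=1 PS=0]
  ✗ PROTECTION_VIOLATION  [3 reads]

Access #1 PA: FAULT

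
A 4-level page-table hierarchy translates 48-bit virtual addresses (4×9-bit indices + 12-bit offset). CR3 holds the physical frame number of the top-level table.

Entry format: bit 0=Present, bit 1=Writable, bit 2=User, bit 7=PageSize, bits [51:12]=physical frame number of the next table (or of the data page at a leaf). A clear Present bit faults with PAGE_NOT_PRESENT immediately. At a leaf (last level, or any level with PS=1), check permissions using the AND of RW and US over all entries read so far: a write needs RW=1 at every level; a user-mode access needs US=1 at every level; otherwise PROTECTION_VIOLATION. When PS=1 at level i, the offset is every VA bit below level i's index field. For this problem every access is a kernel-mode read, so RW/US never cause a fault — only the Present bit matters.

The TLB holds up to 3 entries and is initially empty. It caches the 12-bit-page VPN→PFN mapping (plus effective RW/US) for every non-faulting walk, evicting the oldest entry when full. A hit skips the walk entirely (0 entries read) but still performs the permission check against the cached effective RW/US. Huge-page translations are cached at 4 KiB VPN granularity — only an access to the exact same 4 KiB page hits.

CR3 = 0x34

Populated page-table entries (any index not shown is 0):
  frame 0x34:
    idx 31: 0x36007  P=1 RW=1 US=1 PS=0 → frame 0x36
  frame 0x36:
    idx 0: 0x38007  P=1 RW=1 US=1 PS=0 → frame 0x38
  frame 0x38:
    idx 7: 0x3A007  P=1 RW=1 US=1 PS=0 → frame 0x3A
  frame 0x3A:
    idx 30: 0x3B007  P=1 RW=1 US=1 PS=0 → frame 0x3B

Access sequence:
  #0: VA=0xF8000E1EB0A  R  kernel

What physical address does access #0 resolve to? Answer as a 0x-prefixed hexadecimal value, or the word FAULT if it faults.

Walk each access:
#0 VA=0xF8000E1EB0A (r,kernel):
  lvl0: tbl 0x34, slot 31 ⇒ 0x36007 (P1/RW1/US1/PS0)
  lvl1: tbl 0x36, slot 0 ⇒ 0x38007 (P1/RW1/US1/PS0)
  lvl2: tbl 0x38, slot 7 ⇒ 0x3A007 (P1/RW1/US1/PS0)
  lvl3: tbl 0x3A, slot 30 ⇒ 0x3B007 (P1/RW1/US1/PS0)
  ✓ 0x3BB0A  — 4 lookups

Access #0 PA: 0x3BB0A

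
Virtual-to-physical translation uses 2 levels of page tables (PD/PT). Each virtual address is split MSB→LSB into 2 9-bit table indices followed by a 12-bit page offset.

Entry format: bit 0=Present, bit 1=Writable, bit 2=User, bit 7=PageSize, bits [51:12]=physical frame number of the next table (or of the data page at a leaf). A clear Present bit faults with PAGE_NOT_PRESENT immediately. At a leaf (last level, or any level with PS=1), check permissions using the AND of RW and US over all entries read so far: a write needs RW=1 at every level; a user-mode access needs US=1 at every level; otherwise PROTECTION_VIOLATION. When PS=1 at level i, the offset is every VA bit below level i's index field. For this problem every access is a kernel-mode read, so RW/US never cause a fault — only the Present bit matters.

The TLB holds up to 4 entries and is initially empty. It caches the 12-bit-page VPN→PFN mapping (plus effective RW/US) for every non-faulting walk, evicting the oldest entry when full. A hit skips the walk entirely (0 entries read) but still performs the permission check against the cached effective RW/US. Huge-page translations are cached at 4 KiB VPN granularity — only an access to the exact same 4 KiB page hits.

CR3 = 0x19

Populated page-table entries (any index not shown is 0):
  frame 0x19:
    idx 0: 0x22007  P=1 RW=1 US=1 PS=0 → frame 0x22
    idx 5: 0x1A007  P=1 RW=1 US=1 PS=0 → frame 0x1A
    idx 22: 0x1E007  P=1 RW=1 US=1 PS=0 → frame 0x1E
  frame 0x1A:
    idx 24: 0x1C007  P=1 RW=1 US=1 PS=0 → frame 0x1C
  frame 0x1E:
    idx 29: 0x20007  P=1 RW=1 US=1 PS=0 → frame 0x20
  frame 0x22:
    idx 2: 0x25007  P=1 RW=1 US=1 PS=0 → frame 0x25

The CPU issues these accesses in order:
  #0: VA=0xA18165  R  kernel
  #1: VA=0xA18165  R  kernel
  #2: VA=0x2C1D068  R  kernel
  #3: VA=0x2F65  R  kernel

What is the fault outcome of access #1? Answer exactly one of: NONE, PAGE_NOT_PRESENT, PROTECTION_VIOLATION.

Walk each access:
#0 VA=0xA18165 (r,kernel):
  L0: frame=0x19 idx=5 entry=0x1A007 [P=1 RW=1 US=1 PS=0]
  L1: frame=0x1A idx=24 entry=0x1C007 [P=1 RW=1 US=1 PS=0]
  ✓ 0x1C165  — 2 lookups
#1 VA=0xA18165 (r,kernel):
  TLB hit vpn=0xA18 → PA=0x1C165
#2 VA=0x2C1D068 (r,kernel):
  L0: frame=0x19 idx=22 entry=0x1E007 [P=1 RW=1 US=1 PS=0]
  L1: frame=0x1E idx=29 entry=0x20007 [P=1 RW=1 US=1 PS=0]
  ✓ 0x20068  — 2 lookups
#3 VA=0x2F65 (r,kernel):
  L0: frame=0x19 idx=0 entry=0x22007 [P=1 RW=1 US=1 PS=0]
  L1: frame=0x22 idx=2 entry=0x25007 [P=1 RW=1 US=1 PS=0]
  ✓ 0x25F65  — 2 lookups

Access #1 fault: NONE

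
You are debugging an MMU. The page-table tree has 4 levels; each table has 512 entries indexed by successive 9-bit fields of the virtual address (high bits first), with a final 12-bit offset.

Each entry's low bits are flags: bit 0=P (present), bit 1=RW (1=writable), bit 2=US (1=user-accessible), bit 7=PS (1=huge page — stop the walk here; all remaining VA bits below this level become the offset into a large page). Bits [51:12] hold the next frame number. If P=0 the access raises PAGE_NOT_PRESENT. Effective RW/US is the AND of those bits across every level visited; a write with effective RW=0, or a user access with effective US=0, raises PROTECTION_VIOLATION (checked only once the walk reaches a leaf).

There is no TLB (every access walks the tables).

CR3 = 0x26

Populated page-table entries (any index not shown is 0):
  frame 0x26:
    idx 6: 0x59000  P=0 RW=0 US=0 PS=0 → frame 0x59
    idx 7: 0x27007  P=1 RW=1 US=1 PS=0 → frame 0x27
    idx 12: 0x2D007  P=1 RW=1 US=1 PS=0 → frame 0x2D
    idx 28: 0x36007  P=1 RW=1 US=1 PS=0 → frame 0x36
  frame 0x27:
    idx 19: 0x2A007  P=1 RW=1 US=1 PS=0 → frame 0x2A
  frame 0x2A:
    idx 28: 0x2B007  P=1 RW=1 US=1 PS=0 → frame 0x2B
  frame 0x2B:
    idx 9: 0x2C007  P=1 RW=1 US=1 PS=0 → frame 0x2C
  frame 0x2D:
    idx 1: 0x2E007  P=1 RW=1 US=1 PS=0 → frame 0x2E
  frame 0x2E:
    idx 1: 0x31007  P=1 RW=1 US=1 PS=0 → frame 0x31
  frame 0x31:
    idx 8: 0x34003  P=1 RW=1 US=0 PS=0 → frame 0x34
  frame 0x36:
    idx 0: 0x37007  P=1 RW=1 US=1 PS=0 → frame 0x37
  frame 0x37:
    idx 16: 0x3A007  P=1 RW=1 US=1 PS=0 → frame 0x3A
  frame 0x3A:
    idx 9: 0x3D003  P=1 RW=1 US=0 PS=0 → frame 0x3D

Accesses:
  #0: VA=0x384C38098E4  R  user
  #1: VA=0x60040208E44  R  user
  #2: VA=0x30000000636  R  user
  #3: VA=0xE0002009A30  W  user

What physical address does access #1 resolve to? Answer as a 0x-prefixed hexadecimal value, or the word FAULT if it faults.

Trace:
#0 VA=0x384C38098E4 (r,user):
  [0] read 0x26 idx=7: raw=0x27007 flags P=1 W=1 U=1 S=0
  [1] read 0x27 idx=19: raw=0x2A007 flags P=1 W=1 U=1 S=0
  [2] read 0x2A idx=28: raw=0x2B007 flags P=1 W=1 U=1 S=0
  [3] read 0x2B idx=9: raw=0x2C007 flags P=1 W=1 U=1 S=0
  ⇒ phys 0x2C8E4  [4 reads]
#1 VA=0x60040208E44 (r,user):
  [0] read 0x26 idx=12: raw=0x2D007 flags P=1 W=1 U=1 S=0
  [1] read 0x2D idx=1: raw=0x2E007 flags P=1 W=1 U=1 S=0
  [2] read 0x2E idx=1: raw=0x31007 flags P=1 W=1 U=1 S=0
  [3] read 0x31 idx=8: raw=0x34003 flags P=1 W=1 U=0 S=0
  → PROTECTION_VIOLATION  (4 entries read)
#2 VA=0x30000000636 (r,user):
  [0] read 0x26 idx=6: raw=0x59000 flags P=0 W=0 U=0 S=0
  → PAGE_NOT_PRESENT  (1 entries read)
#3 VA=0xE0002009A30 (w,user):
  [0] read 0x26 idx=28: raw=0x36007 flags P=1 W=1 U=1 S=0
  [1] read 0x36 idx=0: raw=0x37007 flags P=1 W=1 U=1 S=0
  [2] read 0x37 idx=16: raw=0x3A007 flags P=1 W=1 U=1 S=0
  [3] read 0x3A idx=9: raw=0x3D003 flags P=1 W=1 U=0 S=0
  → PROTECTION_VIOLATION  (4 entries read)

Access #1 PA: FAULT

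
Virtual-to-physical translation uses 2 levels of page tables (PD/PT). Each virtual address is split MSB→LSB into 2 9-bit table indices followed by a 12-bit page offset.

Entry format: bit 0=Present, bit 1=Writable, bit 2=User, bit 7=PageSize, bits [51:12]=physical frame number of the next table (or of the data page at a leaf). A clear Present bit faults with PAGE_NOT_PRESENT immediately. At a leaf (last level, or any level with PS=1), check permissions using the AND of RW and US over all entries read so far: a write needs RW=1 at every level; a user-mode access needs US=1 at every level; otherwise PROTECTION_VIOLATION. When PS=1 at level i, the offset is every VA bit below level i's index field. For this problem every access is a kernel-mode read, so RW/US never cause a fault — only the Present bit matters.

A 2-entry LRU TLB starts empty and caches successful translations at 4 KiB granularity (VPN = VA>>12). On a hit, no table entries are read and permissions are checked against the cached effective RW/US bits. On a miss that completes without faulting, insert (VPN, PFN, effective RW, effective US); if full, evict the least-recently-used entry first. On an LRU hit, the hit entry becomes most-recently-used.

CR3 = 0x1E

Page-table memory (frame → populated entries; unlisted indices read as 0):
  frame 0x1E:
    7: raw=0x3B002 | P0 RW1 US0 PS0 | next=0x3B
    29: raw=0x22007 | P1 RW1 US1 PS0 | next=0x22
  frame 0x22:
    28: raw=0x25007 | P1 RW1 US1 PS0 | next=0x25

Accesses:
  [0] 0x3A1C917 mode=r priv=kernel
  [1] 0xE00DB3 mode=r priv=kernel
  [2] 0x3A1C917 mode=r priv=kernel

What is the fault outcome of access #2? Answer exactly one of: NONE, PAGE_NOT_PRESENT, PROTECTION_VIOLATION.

Walk each access:
#0 VA=0x3A1C917 (r,kernel):
  L0 @0x1E[29] → 0x22007  P=1,RW=1,US=1,PS=0
  L1 @0x22[28] → 0x25007  P=1,RW=1,US=1,PS=0
  ⇒ phys 0x25917  [2 reads]
#1 VA=0xE00DB3 (r,kernel):
  L0 @0x1E[7] → 0x3B002  P=0,RW=1,US=0,PS=0
  ✗ PAGE_NOT_PRESENT  [1 reads]
#2 VA=0x3A1C917 (r,kernel):
  TLB hit vpn=0x3A1C → PA=0x25917

Access #2 fault: NONE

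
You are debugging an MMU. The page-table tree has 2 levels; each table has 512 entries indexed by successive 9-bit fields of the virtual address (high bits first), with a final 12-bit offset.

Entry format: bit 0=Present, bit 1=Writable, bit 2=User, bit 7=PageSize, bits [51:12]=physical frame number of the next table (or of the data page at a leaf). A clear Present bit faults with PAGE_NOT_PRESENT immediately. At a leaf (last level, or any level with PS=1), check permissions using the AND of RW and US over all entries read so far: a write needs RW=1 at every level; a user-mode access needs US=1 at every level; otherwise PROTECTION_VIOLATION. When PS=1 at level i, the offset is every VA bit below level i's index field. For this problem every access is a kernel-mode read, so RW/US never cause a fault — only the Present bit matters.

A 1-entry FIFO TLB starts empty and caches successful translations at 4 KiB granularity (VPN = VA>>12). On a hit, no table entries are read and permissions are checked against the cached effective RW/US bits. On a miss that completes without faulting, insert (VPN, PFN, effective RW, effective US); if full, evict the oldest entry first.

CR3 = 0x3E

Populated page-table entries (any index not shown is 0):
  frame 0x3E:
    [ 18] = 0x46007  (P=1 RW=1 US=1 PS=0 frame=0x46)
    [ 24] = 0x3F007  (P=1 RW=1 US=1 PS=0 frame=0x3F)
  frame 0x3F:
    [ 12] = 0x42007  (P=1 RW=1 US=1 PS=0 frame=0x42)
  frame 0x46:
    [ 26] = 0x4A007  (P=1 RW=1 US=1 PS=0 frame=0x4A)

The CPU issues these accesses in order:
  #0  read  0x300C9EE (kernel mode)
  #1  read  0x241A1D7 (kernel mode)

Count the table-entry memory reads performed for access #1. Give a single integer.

Trace:
#0 VA=0x300C9EE (r,kernel):
  lvl0: tbl 0x3E, slot 24 ⇒ 0x3F007 (P1/RW1/US1/PS0)
  lvl1: tbl 0x3F, slot 12 ⇒ 0x42007 (P1/RW1/US1/PS0)
  → PA=0x429EE  (2 entries read)
#1 VA=0x241A1D7 (r,kernel):
  lvl0: tbl 0x3E, slot 18 ⇒ 0x46007 (P1/RW1/US1/PS0)
  lvl1: tbl 0x46, slot 26 ⇒ 0x4A007 (P1/RW1/US1/PS0)
  → PA=0x4A1D7  (2 entries read)

Entries read for #1: 2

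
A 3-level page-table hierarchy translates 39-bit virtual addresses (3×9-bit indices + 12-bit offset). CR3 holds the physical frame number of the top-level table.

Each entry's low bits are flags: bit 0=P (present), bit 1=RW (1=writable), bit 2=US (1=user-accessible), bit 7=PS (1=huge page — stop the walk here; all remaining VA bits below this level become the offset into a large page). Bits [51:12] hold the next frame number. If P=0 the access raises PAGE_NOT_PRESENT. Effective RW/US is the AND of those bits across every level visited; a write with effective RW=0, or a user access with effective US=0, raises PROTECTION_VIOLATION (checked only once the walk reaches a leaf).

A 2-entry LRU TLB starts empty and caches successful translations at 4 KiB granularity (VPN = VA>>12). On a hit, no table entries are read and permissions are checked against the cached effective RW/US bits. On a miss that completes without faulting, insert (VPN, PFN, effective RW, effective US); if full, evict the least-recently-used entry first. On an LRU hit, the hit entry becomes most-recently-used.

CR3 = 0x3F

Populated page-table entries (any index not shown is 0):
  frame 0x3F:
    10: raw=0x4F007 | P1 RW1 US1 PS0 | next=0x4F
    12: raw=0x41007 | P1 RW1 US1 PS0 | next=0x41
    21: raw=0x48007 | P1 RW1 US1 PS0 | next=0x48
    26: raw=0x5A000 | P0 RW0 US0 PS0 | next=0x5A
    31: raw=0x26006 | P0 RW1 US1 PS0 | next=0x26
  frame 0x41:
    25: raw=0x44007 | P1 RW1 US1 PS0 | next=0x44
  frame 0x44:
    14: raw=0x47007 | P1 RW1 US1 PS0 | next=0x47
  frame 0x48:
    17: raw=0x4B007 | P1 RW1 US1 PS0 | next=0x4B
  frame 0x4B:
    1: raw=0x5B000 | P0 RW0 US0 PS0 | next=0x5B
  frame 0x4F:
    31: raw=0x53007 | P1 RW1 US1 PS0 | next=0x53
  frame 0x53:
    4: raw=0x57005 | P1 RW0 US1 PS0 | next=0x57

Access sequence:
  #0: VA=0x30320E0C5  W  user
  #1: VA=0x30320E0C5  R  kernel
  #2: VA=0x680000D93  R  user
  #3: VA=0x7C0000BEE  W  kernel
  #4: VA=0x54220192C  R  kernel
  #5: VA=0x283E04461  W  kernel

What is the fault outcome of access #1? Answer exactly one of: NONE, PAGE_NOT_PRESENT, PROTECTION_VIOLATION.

Trace:
#0 VA=0x30320E0C5 (w,user):
  lvl0: tbl 0x3F, slot 12 ⇒ 0x41007 (P1/RW1/US1/PS0)
  lvl1: tbl 0x41, slot 25 ⇒ 0x44007 (P1/RW1/US1/PS0)
  lvl2: tbl 0x44, slot 14 ⇒ 0x47007 (P1/RW1/US1/PS0)
  ⇒ phys 0x470C5  [3 reads]
#1 VA=0x30320E0C5 (r,kernel):
  TLB hit vpn=0x30320E → PA=0x470C5
#2 VA=0x680000D93 (r,user):
  lvl0: tbl 0x3F, slot 26 ⇒ 0x5A000 (P0/RW0/US0/PS0)
  → PAGE_NOT_PRESENT  (1 entries read)
#3 VA=0x7C0000BEE (w,kernel):
  lvl0: tbl 0x3F, slot 31 ⇒ 0x26006 (P0/RW1/US1/PS0)
  → PAGE_NOT_PRESENT  (1 entries read)
#4 VA=0x54220192C (r,kernel):
  lvl0: tbl 0x3F, slot 21 ⇒ 0x48007 (P1/RW1/US1/PS0)
  lvl1: tbl 0x48, slot 17 ⇒ 0x4B007 (P1/RW1/US1/PS0)
  lvl2: tbl 0x4B, slot 1 ⇒ 0x5B000 (P0/RW0/US0/PS0)
  → PAGE_NOT_PRESENT  (3 entries read)
#5 VA=0x283E04461 (w,kernel):
  lvl0: tbl 0x3F, slot 10 ⇒ 0x4F007 (P1/RW1/US1/PS0)
  lvl1: tbl 0x4F, slot 31 ⇒ 0x53007 (P1/RW1/US1/PS0)
  lvl2: tbl 0x53, slot 4 ⇒ 0x57005 (P1/RW0/US1/PS0)
  → PROTECTION_VIOLATION  (3 entries read)

Access #1 fault: NONE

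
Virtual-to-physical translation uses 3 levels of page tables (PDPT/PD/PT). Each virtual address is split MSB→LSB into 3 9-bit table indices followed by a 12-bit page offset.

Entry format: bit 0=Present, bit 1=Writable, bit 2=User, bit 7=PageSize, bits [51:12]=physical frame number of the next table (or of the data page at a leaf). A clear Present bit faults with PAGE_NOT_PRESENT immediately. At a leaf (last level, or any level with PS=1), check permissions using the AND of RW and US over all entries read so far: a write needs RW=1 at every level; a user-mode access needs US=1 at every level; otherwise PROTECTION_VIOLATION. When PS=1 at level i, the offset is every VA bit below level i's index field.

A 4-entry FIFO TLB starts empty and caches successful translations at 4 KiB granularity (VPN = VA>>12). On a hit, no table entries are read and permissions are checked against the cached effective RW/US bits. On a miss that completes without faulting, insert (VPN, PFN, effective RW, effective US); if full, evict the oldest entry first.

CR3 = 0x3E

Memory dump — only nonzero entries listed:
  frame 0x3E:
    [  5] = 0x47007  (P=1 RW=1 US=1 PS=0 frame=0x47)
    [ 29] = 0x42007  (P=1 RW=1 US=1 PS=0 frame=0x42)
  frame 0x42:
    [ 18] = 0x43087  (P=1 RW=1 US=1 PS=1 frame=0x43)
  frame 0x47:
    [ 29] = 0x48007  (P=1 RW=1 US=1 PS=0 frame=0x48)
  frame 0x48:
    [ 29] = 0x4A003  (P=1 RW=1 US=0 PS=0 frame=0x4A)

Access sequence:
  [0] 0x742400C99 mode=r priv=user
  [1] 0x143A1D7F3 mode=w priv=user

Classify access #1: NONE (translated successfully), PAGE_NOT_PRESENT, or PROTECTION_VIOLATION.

Per-access translation:
#0 VA=0x742400C99 (r,user):
  lvl0: tbl 0x3E, slot 29 ⇒ 0x42007 (P1/RW1/US1/PS0)
  lvl1: tbl 0x42, slot 18 ⇒ 0x43087 (P1/RW1/US1/PS1)
  → PA=0x43C99 (huge @L1)  (2 entries read)
#1 VA=0x143A1D7F3 (w,user):
  lvl0: tbl 0x3E, slot 5 ⇒ 0x47007 (P1/RW1/US1/PS0)
  lvl1: tbl 0x47, slot 29 ⇒ 0x48007 (P1/RW1/US1/PS0)
  lvl2: tbl 0x48, slot 29 ⇒ 0x4A003 (P1/RW1/US0/PS0)
  ✗ PROTECTION_VIOLATION  [3 reads]

Access #1 fault: PROTECTION_VIOLATION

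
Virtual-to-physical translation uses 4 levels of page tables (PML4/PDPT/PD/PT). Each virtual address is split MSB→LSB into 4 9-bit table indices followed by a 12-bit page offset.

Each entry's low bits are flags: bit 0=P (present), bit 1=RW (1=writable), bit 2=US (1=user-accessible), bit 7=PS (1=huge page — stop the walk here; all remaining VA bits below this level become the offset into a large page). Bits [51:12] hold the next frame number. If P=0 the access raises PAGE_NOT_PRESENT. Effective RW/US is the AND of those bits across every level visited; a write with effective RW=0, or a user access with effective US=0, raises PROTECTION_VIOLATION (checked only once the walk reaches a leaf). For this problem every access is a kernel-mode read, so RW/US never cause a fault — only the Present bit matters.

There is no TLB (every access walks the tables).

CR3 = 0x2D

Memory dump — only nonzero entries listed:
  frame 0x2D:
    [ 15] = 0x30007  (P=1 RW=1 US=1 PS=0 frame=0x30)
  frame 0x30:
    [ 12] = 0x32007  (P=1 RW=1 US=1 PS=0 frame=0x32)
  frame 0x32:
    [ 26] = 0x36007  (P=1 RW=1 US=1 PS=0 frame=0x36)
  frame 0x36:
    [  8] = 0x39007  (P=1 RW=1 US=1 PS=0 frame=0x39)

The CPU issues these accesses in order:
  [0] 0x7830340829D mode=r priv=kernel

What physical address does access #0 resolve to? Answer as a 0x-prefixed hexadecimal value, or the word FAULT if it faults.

Walk each access:
#0 VA=0x7830340829D (r,kernel):
  L0 @0x2D[15] → 0x30007  P=1,RW=1,US=1,PS=0
  L1 @0x30[12] → 0x32007  P=1,RW=1,US=1,PS=0
  L2 @0x32[26] → 0x36007  P=1,RW=1,US=1,PS=0
  L3 @0x36[8] → 0x39007  P=1,RW=1,US=1,PS=0
  → PA=0x3929D  (4 entries read)

Access #0 PA: 0x3929D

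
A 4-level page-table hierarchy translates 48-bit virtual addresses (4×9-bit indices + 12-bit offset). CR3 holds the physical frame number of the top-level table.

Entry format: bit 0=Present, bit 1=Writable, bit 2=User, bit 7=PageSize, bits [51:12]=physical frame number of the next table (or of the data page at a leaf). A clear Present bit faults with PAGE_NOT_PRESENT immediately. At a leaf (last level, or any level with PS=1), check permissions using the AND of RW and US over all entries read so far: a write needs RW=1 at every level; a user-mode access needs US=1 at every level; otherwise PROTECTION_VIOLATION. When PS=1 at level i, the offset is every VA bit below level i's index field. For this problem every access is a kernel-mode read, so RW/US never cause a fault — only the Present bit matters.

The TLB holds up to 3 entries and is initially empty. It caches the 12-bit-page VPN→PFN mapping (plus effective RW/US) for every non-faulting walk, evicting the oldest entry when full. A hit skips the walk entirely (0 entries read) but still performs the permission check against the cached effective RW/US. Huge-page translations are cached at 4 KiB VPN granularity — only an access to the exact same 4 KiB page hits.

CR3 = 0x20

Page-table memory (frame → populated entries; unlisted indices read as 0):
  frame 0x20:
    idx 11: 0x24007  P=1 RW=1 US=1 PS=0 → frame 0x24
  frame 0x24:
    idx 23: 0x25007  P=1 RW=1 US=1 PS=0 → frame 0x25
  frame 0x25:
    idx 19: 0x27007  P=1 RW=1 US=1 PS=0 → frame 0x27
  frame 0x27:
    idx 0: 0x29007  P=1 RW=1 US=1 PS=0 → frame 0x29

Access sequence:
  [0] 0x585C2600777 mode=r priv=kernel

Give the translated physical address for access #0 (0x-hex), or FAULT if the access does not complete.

Per-access translation:
#0 VA=0x585C2600777 (r,kernel):
  lvl0: tbl 0x20, slot 11 ⇒ 0x24007 (P1/RW1/US1/PS0)
  lvl1: tbl 0x24, slot 23 ⇒ 0x25007 (P1/RW1/US1/PS0)
  lvl2: tbl 0x25, slot 19 ⇒ 0x27007 (P1/RW1/US1/PS0)
  lvl3: tbl 0x27, slot 0 ⇒ 0x29007 (P1/RW1/US1/PS0)
  → PA=0x29777  (4 entries read)

Access #0 PA: 0x29777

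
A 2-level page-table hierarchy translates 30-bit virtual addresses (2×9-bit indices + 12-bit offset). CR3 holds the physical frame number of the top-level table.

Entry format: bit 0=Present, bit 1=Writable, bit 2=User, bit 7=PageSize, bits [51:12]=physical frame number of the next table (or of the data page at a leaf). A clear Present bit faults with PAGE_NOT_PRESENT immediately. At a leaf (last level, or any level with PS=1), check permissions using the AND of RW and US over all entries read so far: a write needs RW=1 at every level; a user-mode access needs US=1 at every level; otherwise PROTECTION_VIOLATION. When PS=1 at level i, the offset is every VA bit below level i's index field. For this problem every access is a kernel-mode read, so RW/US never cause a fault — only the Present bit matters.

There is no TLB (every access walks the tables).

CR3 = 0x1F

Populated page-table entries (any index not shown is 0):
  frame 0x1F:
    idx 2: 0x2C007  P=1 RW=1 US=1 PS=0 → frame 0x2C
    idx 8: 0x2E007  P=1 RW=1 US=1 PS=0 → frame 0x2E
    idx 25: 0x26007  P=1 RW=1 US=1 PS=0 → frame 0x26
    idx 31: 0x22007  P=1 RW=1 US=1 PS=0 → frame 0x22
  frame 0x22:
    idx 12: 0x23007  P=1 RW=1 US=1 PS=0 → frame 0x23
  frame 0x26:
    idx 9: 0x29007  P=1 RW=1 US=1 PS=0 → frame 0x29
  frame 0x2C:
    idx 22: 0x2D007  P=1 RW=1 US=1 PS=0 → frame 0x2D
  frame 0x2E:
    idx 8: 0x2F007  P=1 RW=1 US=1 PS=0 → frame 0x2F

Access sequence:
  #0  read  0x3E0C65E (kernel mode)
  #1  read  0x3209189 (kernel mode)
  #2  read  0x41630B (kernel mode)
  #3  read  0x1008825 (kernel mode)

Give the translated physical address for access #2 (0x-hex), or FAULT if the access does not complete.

Trace:
#0 VA=0x3E0C65E (r,kernel):
  L0 @0x1F[31] → 0x22007  P=1,RW=1,US=1,PS=0
  L1 @0x22[12] → 0x23007  P=1,RW=1,US=1,PS=0
  ✓ 0x2365E  — 2 lookups
#1 VA=0x3209189 (r,kernel):
  L0 @0x1F[25] → 0x26007  P=1,RW=1,US=1,PS=0
  L1 @0x26[9] → 0x29007  P=1,RW=1,US=1,PS=0
  ✓ 0x29189  — 2 lookups
#2 VA=0x41630B (r,kernel):
  L0 @0x1F[2] → 0x2C007  P=1,RW=1,US=1,PS=0
  L1 @0x2C[22] → 0x2D007  P=1,RW=1,US=1,PS=0
  ✓ 0x2D30B  — 2 lookups
#3 VA=0x1008825 (r,kernel):
  L0 @0x1F[8] → 0x2E007  P=1,RW=1,US=1,PS=0
  L1 @0x2E[8] → 0x2F007  P=1,RW=1,US=1,PS=0
  ✓ 0x2F825  — 2 lookups

Access #2 PA: 0x2D30B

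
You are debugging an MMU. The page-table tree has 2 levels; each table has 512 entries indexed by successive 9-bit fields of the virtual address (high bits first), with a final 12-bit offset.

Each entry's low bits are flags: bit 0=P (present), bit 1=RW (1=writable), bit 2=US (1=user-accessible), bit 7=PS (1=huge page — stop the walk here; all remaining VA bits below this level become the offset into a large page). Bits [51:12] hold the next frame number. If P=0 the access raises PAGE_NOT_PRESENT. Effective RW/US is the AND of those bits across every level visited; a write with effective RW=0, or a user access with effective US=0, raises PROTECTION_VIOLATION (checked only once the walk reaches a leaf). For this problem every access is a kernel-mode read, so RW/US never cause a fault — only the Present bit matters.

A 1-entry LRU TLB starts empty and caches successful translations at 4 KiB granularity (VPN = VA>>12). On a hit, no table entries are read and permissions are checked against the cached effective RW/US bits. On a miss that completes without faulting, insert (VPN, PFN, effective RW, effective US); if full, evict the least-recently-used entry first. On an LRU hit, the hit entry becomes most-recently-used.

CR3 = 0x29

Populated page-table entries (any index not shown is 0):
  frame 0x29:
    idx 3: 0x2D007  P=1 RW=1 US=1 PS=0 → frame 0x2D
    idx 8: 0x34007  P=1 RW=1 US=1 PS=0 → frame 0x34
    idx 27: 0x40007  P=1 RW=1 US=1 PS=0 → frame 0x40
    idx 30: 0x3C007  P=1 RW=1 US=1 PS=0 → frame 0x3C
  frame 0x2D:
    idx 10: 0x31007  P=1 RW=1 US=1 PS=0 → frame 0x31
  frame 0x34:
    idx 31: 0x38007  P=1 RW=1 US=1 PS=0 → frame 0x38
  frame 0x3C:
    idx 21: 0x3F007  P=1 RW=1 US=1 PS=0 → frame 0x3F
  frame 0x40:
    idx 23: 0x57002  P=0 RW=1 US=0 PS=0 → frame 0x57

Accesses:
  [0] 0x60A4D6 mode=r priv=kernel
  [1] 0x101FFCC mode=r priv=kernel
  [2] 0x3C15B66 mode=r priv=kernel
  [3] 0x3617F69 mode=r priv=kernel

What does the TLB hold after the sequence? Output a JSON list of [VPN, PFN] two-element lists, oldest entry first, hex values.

Walk each access:
#0 VA=0x60A4D6 (r,kernel):
  [0] read 0x29 idx=3: raw=0x2D007 flags P=1 W=1 U=1 S=0
  [1] read 0x2D idx=10: raw=0x31007 flags P=1 W=1 U=1 S=0
  ⇒ phys 0x314D6  [2 reads]
#1 VA=0x101FFCC (r,kernel):
  [0] read 0x29 idx=8: raw=0x34007 flags P=1 W=1 U=1 S=0
  [1] read 0x34 idx=31: raw=0x38007 flags P=1 W=1 U=1 S=0
  ⇒ phys 0x38FCC  [2 reads]
#2 VA=0x3C15B66 (r,kernel):
  [0] read 0x29 idx=30: raw=0x3C007 flags P=1 W=1 U=1 S=0
  [1] read 0x3C idx=21: raw=0x3F007 flags P=1 W=1 U=1 S=0
  ⇒ phys 0x3FB66  [2 reads]
#3 VA=0x3617F69 (r,kernel):
  [0] read 0x29 idx=27: raw=0x40007 flags P=1 W=1 U=1 S=0
  [1] read 0x40 idx=23: raw=0x57002 flags P=0 W=1 U=0 S=0
  ⇒ fault: PAGE_NOT_PRESENT  — 2 lookups

TLB: [["0x3C15", "0x3F"]]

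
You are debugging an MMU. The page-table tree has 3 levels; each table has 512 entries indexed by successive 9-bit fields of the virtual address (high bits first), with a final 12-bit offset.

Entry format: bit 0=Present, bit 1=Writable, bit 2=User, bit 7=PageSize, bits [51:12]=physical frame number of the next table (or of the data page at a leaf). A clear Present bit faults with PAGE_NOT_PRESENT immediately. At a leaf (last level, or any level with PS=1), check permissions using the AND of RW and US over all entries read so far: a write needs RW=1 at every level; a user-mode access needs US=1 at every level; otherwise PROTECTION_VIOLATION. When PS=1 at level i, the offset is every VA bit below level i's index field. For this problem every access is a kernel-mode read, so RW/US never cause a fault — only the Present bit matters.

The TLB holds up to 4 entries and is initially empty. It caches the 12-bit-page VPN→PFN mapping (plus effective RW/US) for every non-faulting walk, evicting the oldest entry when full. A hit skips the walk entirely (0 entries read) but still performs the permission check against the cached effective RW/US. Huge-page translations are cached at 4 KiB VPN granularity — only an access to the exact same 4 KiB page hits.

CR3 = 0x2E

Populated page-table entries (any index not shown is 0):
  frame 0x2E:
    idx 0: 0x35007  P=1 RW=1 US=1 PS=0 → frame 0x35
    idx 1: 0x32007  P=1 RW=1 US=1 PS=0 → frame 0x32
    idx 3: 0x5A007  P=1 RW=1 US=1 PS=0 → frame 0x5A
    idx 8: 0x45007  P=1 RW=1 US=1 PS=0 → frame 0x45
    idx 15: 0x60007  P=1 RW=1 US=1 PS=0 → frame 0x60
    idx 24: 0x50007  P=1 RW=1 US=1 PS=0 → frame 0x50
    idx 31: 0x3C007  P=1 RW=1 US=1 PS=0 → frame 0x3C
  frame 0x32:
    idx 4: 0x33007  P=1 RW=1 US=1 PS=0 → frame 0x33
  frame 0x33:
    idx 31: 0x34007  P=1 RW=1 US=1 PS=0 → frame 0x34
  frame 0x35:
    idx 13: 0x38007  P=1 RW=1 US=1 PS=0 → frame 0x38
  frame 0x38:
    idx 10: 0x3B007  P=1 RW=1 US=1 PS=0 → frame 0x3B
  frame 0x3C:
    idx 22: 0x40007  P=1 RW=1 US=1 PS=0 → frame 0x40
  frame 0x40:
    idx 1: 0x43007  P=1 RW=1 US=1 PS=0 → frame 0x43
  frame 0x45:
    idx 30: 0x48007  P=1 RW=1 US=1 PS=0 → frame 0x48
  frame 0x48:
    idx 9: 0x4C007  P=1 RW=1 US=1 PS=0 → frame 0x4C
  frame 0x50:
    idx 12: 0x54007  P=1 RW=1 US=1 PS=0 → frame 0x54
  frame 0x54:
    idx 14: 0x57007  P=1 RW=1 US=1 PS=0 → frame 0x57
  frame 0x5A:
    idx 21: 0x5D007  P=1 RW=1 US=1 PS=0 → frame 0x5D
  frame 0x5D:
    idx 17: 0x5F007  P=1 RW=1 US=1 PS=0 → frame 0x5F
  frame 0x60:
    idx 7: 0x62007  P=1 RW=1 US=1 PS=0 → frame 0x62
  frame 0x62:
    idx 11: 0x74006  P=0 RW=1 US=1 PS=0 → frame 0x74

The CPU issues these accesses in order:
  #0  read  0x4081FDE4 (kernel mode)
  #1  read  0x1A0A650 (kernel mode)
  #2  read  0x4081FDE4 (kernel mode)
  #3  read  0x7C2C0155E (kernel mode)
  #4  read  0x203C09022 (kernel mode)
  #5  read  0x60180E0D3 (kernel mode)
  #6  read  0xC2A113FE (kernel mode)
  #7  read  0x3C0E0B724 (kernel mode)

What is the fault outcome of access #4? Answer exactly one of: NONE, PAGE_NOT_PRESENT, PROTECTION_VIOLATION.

Per-access translation:
#0 VA=0x4081FDE4 (r,kernel):
  L0 @0x2E[1] → 0x32007  P=1,RW=1,US=1,PS=0
  L1 @0x32[4] → 0x33007  P=1,RW=1,US=1,PS=0
  L2 @0x33[31] → 0x34007  P=1,RW=1,US=1,PS=0
  → PA=0x34DE4  (3 entries read)
#1 VA=0x1A0A650 (r,kernel):
  L0 @0x2E[0] → 0x35007  P=1,RW=1,US=1,PS=0
  L1 @0x35[13] → 0x38007  P=1,RW=1,US=1,PS=0
  L2 @0x38[10] → 0x3B007  P=1,RW=1,US=1,PS=0
  → PA=0x3B650  (3 entries read)
#2 VA=0x4081FDE4 (r,kernel):
  TLB hit vpn=0x4081F → PA=0x34DE4
#3 VA=0x7C2C0155E (r,kernel):
  L0 @0x2E[31] → 0x3C007  P=1,RW=1,US=1,PS=0
  L1 @0x3C[22] → 0x40007  P=1,RW=1,US=1,PS=0
  L2 @0x40[1] → 0x43007  P=1,RW=1,US=1,PS=0
  → PA=0x4355E  (3 entries read)
#4 VA=0x203C09022 (r,kernel):
  L0 @0x2E[8] → 0x45007  P=1,RW=1,US=1,PS=0
  L1 @0x45[30] → 0x48007  P=1,RW=1,US=1,PS=0
  L2 @0x48[9] → 0x4C007  P=1,RW=1,US=1,PS=0
  → PA=0x4C022  (3 entries read)
#5 VA=0x60180E0D3 (r,kernel):
  L0 @0x2E[24] → 0x50007  P=1,RW=1,US=1,PS=0
  L1 @0x50[12] → 0x54007  P=1,RW=1,US=1,PS=0
  L2 @0x54[14] → 0x57007  P=1,RW=1,US=1,PS=0
  → PA=0x570D3  (3 entries read)
#6 VA=0xC2A113FE (r,kernel):
  L0 @0x2E[3] → 0x5A007  P=1,RW=1,US=1,PS=0
  L1 @0x5A[21] → 0x5D007  P=1,RW=1,US=1,PS=0
  L2 @0x5D[17] → 0x5F007  P=1,RW=1,US=1,PS=0
  → PA=0x5F3FE  (3 entries read)
#7 VA=0x3C0E0B724 (r,kernel):
  L0 @0x2E[15] → 0x60007  P=1,RW=1,US=1,PS=0
  L1 @0x60[7] → 0x62007  P=1,RW=1,US=1,PS=0
  L2 @0x62[11] → 0x74006  P=0,RW=1,US=1,PS=0
  → PAGE_NOT_PRESENT  (3 entries read)

Access #4 fault: NONE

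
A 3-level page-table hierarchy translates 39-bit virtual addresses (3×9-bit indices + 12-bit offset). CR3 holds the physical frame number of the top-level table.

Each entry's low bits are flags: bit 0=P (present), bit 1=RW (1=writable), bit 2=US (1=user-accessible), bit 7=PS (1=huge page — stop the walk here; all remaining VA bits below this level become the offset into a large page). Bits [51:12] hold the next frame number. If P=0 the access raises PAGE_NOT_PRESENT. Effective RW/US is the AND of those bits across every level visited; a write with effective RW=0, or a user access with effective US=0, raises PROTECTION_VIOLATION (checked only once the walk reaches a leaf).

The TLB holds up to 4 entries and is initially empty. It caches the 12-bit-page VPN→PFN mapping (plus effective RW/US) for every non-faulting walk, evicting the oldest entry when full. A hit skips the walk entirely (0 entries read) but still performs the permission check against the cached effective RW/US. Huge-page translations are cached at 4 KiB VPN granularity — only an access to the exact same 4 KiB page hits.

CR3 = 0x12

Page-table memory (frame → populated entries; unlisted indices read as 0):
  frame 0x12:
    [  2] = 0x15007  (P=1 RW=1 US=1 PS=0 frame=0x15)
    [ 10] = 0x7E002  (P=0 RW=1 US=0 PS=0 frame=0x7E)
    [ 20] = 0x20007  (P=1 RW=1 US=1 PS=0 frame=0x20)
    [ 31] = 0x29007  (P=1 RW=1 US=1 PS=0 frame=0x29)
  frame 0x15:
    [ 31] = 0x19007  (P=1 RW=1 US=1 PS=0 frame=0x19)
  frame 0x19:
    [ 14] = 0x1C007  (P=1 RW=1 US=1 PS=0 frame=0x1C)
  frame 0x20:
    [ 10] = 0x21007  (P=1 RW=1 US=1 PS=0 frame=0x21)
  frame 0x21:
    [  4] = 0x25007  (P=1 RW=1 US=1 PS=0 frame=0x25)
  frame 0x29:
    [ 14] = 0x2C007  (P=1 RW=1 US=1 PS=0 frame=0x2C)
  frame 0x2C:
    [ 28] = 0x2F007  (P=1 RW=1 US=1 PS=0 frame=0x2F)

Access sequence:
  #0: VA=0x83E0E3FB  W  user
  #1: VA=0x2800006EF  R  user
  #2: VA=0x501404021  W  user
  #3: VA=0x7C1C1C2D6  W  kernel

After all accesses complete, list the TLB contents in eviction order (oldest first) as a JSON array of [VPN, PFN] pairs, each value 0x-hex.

Per-access translation:
#0 VA=0x83E0E3FB (w,user):
  lvl0: tbl 0x12, slot 2 ⇒ 0x15007 (P1/RW1/US1/PS0)
  lvl1: tbl 0x15, slot 31 ⇒ 0x19007 (P1/RW1/US1/PS0)
  lvl2: tbl 0x19, slot 14 ⇒ 0x1C007 (P1/RW1/US1/PS0)
  ⇒ phys 0x1C3FB  [3 reads]
#1 VA=0x2800006EF (r,user):
  lvl0: tbl 0x12, slot 10 ⇒ 0x7E002 (P0/RW1/US0/PS0)
  ⇒ fault: PAGE_NOT_PRESENT  — 1 lookups
#2 VA=0x501404021 (w,user):
  lvl0: tbl 0x12, slot 20 ⇒ 0x20007 (P1/RW1/US1/PS0)
  lvl1: tbl 0x20, slot 10 ⇒ 0x21007 (P1/RW1/US1/PS0)
  lvl2: tbl 0x21, slot 4 ⇒ 0x25007 (P1/RW1/US1/PS0)
  ⇒ phys 0x25021  [3 reads]
#3 VA=0x7C1C1C2D6 (w,kernel):
  lvl0: tbl 0x12, slot 31 ⇒ 0x29007 (P1/RW1/US1/PS0)
  lvl1: tbl 0x29, slot 14 ⇒ 0x2C007 (P1/RW1/US1/PS0)
  lvl2: tbl 0x2C, slot 28 ⇒ 0x2F007 (P1/RW1/US1/PS0)
  ⇒ phys 0x2F2D6  [3 reads]

TLB: [["0x83E0E", "0x1C"], ["0x501404", "0x25"], ["0x7C1C1C", "0x2F"]]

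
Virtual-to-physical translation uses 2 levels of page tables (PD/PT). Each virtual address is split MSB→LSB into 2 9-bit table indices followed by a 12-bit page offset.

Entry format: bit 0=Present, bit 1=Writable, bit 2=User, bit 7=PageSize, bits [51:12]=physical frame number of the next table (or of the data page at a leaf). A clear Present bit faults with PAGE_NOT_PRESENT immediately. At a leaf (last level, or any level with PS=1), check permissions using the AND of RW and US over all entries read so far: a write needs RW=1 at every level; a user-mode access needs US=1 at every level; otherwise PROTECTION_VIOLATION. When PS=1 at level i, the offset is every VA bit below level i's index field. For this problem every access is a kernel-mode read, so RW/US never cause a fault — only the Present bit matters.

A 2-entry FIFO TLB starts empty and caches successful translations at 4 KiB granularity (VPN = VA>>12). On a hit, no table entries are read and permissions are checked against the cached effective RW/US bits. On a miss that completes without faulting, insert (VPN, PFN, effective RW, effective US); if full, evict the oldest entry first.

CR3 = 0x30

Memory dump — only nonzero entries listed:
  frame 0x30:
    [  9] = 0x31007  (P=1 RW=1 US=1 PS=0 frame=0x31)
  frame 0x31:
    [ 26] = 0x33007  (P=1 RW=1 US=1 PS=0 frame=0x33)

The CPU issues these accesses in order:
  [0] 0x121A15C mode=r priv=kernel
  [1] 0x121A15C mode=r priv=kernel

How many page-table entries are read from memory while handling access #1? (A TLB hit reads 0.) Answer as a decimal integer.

Walk each access:
#0 VA=0x121A15C (r,kernel):
  [0] read 0x30 idx=9: raw=0x31007 flags P=1 W=1 U=1 S=0
  [1] read 0x31 idx=26: raw=0x33007 flags P=1 W=1 U=1 S=0
  ✓ 0x3315C  — 2 lookups
#1 VA=0x121A15C (r,kernel):
  TLB hit vpn=0x121A → PA=0x3315C

Entries read for #1: 0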